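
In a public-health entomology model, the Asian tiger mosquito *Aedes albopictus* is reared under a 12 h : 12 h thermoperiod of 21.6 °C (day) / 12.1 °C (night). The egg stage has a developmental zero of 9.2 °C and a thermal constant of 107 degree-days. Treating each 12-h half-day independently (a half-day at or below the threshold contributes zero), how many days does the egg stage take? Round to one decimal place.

14.0 days

Day half: max(0, 21.6 − 9.2) × 0.5 = 12.4 × 0.5 = 6.20 DD.
Night half: max(0, 12.1 − 9.2) × 0.5 = 2.9 × 0.5 = 1.45 DD.
Per 24 h: 7.65 DD/day.
Duration = 107 / 7.65 = 13.987 ≈ 14.0 days.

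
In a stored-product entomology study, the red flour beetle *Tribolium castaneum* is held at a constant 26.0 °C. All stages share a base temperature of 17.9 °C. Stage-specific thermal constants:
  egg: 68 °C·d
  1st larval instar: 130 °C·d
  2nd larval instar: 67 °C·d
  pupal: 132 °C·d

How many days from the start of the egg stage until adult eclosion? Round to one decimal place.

49.0 days

Daily accumulation at 26.0 °C = 26.0 − 17.9 = 8.1 DD/day.
Total K = 68 + 130 + 67 + 132 = 397 DD.
Total duration = 397 / 8.1 = 49.012 ≈ 49.0 days.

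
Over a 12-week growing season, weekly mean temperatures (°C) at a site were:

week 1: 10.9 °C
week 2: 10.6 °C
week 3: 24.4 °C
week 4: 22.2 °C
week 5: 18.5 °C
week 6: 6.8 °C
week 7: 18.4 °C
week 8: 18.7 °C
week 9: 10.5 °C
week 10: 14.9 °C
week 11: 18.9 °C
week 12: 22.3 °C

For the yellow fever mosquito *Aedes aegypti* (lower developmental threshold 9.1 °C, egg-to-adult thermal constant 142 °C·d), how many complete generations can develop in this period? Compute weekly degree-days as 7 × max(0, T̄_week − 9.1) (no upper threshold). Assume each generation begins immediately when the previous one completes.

4 generations

Weekly DD (7 × max(0, T̄ − 9.1)): 12.6, 10.5, 107.1, 91.7, 65.8, 0.0, 65.1, 67.2, 9.8, 40.6, 68.6, 92.4.
Season total = 631.4 DD.
Complete generations = ⌊631.4 / 142⌋ = 4.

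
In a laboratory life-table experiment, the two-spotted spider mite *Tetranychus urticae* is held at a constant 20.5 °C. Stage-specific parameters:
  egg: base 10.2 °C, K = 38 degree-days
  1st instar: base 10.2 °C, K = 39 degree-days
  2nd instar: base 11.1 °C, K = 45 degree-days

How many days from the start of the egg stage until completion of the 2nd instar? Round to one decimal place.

egg: 38 / (20.5 − 10.2) = 38 / 10.3 = 3.689 d.
1st instar: 39 / (20.5 − 10.2) = 39 / 10.3 = 3.786 d.
2nd instar: 45 / (20.5 − 11.1) = 45 / 9.4 = 4.787 d.
Sum = 12.263 ≈ 12.3 days.

12.3 days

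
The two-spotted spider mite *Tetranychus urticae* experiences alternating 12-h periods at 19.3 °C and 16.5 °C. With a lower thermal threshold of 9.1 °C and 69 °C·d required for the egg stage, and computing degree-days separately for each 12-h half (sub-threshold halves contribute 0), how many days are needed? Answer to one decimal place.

Day half: max(0, 19.3 − 9.1) × 0.5 = 10.2 × 0.5 = 5.10 DD.
Night half: max(0, 16.5 − 9.1) × 0.5 = 7.4 × 0.5 = 3.70 DD.
Per 24 h: 8.80 DD/day.
Duration = 69 / 8.80 = 7.841 ≈ 7.8 days.

7.8 days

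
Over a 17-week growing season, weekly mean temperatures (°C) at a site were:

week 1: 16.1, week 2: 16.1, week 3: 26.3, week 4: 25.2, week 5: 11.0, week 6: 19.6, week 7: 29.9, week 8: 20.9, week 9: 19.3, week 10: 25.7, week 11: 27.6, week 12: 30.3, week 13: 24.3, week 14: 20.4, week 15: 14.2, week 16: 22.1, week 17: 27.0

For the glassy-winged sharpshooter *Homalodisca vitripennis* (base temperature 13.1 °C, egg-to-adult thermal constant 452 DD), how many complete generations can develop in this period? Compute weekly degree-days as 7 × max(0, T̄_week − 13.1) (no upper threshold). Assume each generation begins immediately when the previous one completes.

2 generations

Weekly DD (7 × max(0, T̄ − 13.1)): 21.0, 21.0, 92.4, 84.7, 0.0, 45.5, 117.6, 54.6, 43.4, 88.2, 101.5, 120.4, 78.4, 51.1, 7.7, 63.0, 97.3.
Season total = 1087.8 DD.
Complete generations = ⌊1087.8 / 452⌋ = 2.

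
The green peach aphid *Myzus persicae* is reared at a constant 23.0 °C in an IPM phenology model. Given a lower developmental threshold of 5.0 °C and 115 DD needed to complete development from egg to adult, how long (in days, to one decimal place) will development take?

Daily accumulation = 23.0 − 5.0 = 18.0 DD/day.
Duration = 115 / 18.0 = 6.389 ≈ 6.4 days.

6.4 days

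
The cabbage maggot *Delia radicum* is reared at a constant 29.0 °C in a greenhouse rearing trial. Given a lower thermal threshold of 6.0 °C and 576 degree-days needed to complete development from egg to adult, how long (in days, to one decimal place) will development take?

Daily accumulation = 29.0 − 6.0 = 23.0 DD/day.
Duration = 576 / 23.0 = 25.043 ≈ 25.0 days.

25.0 days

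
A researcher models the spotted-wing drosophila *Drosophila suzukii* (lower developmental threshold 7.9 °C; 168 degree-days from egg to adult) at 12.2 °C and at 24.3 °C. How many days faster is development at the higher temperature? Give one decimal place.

28.8 days

At 12.2 °C: 168 / (12.2 − 7.9) = 168 / 4.3 = 39.070 d.
At 24.3 °C: 168 / (24.3 − 7.9) = 168 / 16.4 = 10.244 d.
Difference = |39.070 − 10.244| = 28.826 ≈ 28.8 days.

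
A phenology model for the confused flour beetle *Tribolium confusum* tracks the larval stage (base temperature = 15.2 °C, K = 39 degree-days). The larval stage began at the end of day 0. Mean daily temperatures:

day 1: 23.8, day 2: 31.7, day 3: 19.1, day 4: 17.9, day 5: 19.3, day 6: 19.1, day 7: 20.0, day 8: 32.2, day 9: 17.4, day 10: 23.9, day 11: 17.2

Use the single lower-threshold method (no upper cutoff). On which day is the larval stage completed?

Daily DD above 15.2 °C: 8.6, 16.5, 3.9, 2.7, 4.1, 3.9, 4.8, 17.0, 2.2, 8.7, 2.0.
Cumulative: 8.6, 25.1, 29.0, 31.7, 35.8, 39.7, 44.5, 61.5, 63.7, 72.4, 74.4.
The total first reaches 39 DD on day 6.

day 6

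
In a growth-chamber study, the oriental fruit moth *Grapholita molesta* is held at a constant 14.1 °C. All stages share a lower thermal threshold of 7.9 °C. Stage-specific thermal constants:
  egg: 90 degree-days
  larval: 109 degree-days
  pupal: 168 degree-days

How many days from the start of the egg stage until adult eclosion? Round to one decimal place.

59.2 days

Daily accumulation at 14.1 °C = 14.1 − 7.9 = 6.2 DD/day.
Total K = 90 + 109 + 168 = 367 DD.
Total duration = 367 / 6.2 = 59.194 ≈ 59.2 days.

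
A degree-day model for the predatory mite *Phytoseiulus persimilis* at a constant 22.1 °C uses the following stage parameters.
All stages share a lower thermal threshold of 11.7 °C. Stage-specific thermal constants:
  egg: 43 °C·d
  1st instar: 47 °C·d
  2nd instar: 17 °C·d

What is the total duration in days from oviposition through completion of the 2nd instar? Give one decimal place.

10.3 days

Daily accumulation at 22.1 °C = 22.1 − 11.7 = 10.4 DD/day.
Total K = 43 + 47 + 17 = 107 DD.
Total duration = 107 / 10.4 = 10.288 ≈ 10.3 days.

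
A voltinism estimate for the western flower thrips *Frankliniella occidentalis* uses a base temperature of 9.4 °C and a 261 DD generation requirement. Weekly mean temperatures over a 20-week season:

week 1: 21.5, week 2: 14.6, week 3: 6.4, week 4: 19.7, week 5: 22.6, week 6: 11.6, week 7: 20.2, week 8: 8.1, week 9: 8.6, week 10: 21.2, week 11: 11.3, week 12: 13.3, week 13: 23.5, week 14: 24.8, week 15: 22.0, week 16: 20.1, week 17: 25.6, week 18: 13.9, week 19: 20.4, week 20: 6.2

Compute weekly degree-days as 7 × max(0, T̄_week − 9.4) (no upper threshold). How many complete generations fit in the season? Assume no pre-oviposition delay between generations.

4 generations

Weekly DD (7 × max(0, T̄ − 9.4)): 84.7, 36.4, 0.0, 72.1, 92.4, 15.4, 75.6, 0.0, 0.0, 82.6, 13.3, 27.3, 98.7, 107.8, 88.2, 74.9, 113.4, 31.5, 77.0, 0.0.
Season total = 1091.3 DD.
Complete generations = ⌊1091.3 / 261⌋ = 4.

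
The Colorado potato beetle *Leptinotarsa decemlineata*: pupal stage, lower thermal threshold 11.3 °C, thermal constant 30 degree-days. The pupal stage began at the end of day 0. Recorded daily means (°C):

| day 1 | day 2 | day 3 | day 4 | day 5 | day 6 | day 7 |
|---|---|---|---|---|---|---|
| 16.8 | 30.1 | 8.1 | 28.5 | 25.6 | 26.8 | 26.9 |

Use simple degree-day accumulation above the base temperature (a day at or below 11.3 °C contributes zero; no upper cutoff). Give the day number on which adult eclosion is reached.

Daily DD above 11.3 °C: 5.5, 18.8, 0.0, 17.2, 14.3, 15.5, 15.6.
Cumulative: 5.5, 24.3, 24.3, 41.5, 55.8, 71.3, 86.9.
The total first reaches 30 DD on day 4.

day 4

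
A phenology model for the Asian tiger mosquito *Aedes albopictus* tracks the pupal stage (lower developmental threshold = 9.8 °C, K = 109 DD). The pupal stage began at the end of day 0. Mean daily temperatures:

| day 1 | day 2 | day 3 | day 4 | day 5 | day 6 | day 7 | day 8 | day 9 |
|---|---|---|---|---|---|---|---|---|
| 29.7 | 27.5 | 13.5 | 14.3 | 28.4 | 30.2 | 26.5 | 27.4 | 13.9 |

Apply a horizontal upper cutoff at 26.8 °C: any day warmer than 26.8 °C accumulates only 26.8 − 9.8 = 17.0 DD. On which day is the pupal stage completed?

Daily DD above 9.8 °C (capped at 17.0): 17.0, 17.0, 3.7, 4.5, 17.0, 17.0, 16.7, 17.0, 4.1.
Cumulative: 17.0, 34.0, 37.7, 42.2, 59.2, 76.2, 92.9, 109.9, 114.0.
The total first reaches 109 DD on day 8.

day 8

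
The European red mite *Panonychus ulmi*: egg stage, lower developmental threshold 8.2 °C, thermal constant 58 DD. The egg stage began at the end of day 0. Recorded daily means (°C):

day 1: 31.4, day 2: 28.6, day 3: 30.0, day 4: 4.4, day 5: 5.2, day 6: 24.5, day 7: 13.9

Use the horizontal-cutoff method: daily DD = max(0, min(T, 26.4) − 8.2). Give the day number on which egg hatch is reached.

Daily DD above 8.2 °C (capped at 18.2): 18.2, 18.2, 18.2, 0.0, 0.0, 16.3, 5.7.
Cumulative: 18.2, 36.4, 54.6, 54.6, 54.6, 70.9, 76.6.
The total first reaches 58 DD on day 6.

day 6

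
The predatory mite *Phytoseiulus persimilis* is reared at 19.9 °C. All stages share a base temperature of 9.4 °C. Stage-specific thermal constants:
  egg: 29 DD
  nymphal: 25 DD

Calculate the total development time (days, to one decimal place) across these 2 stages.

5.1 days

Daily accumulation at 19.9 °C = 19.9 − 9.4 = 10.5 DD/day.
Total K = 29 + 25 = 54 DD.
Total duration = 54 / 10.5 = 5.143 ≈ 5.1 days.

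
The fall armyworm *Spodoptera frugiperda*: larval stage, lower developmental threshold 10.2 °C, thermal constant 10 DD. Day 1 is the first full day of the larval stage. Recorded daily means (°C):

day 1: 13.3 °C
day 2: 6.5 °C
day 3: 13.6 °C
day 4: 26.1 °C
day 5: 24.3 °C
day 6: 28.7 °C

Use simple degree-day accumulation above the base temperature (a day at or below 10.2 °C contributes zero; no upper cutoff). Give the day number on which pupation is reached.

Daily DD above 10.2 °C: 3.1, 0.0, 3.4, 15.9, 14.1, 18.5.
Cumulative: 3.1, 3.1, 6.5, 22.4, 36.5, 55.0.
The total first reaches 10 DD on day 4.

day 4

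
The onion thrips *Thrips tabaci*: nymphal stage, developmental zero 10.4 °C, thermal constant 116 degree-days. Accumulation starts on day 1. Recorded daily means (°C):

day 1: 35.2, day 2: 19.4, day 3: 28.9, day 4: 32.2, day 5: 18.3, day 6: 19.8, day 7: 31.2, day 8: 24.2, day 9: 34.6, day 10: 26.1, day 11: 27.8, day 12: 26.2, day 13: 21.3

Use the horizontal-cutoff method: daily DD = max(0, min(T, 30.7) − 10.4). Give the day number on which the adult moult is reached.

Daily DD above 10.4 °C (capped at 20.3): 20.3, 9.0, 18.5, 20.3, 7.9, 9.4, 20.3, 13.8, 20.3, 15.7, 17.4, 15.8, 10.9.
Cumulative: 20.3, 29.3, 47.8, 68.1, 76.0, 85.4, 105.7, 119.5, 139.8, 155.5, 172.9, 188.7, 199.6.
The total first reaches 116 DD on day 8.

day 8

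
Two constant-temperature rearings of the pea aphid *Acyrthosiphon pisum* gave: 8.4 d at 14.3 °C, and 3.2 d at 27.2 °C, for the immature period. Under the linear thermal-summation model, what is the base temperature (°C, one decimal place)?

Linear rate model ⇒ the product D·(T − T_b) is constant across temperatures.
8.4·(14.3 − T_b) = 3.2·(27.2 − T_b)
T_b = (8.4·14.3 − 3.2·27.2) / (8.4 − 3.2) = 33.08 / 5.2 = 6.362 °C ≈ 6.4 °C.

6.4 °C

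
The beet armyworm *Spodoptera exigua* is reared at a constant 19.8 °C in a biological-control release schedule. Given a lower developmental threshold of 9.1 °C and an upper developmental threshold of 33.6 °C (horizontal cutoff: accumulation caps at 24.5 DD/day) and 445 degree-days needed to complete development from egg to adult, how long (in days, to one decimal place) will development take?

Daily accumulation = 19.8 − 9.1 = 10.7 DD/day.
Duration = 445 / 10.7 = 41.589 ≈ 41.6 days.

41.6 days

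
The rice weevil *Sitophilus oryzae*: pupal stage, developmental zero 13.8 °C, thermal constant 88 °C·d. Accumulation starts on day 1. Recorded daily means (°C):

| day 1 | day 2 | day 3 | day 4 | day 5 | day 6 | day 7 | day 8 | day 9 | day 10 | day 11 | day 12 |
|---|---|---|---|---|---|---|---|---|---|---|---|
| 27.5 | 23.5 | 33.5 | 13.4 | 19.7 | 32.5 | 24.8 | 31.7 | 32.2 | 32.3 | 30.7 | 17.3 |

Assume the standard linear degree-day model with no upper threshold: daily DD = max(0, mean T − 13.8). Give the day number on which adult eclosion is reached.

Daily DD above 13.8 °C: 13.7, 9.7, 19.7, 0.0, 5.9, 18.7, 11.0, 17.9, 18.4, 18.5, 16.9, 3.5.
Cumulative: 13.7, 23.4, 43.1, 43.1, 49.0, 67.7, 78.7, 96.6, 115.0, 133.5, 150.4, 153.9.
The total first reaches 88 DD on day 8.

day 8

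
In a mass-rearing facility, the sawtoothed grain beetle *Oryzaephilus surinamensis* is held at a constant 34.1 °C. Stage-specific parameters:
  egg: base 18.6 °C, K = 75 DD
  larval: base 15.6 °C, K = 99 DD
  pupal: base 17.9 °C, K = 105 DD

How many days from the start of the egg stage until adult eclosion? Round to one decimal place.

egg: 75 / (34.1 − 18.6) = 75 / 15.5 = 4.839 d.
larval: 99 / (34.1 − 15.6) = 99 / 18.5 = 5.351 d.
pupal: 105 / (34.1 − 17.9) = 105 / 16.2 = 6.481 d.
Sum = 16.672 ≈ 16.7 days.

16.7 days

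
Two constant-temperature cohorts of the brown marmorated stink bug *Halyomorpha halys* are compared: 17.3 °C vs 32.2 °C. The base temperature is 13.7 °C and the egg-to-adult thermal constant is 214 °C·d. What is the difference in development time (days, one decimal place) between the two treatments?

At 17.3 °C: 214 / (17.3 − 13.7) = 214 / 3.6 = 59.444 d.
At 32.2 °C: 214 / (32.2 − 13.7) = 214 / 18.5 = 11.568 d.
Difference = |59.444 − 11.568| = 47.877 ≈ 47.9 days.

47.9 days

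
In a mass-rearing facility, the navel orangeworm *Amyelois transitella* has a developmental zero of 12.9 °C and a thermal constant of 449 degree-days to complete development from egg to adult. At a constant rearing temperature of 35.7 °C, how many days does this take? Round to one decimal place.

Daily accumulation = 35.7 − 12.9 = 22.8 DD/day.
Duration = 449 / 22.8 = 19.693 ≈ 19.7 days.

19.7 days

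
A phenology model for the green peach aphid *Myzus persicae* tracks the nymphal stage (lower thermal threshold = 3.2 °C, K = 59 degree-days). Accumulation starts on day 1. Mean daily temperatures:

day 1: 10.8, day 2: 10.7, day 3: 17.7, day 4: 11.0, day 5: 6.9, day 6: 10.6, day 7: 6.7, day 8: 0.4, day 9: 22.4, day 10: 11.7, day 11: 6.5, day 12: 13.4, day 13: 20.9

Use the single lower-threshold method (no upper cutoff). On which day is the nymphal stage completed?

day 9

Daily DD above 3.2 °C: 7.6, 7.5, 14.5, 7.8, 3.7, 7.4, 3.5, 0.0, 19.2, 8.5, 3.3, 10.2, 17.7.
Cumulative: 7.6, 15.1, 29.6, 37.4, 41.1, 48.5, 52.0, 52.0, 71.2, 79.7, 83.0, 93.2, 110.9.
The total first reaches 59 DD on day 9.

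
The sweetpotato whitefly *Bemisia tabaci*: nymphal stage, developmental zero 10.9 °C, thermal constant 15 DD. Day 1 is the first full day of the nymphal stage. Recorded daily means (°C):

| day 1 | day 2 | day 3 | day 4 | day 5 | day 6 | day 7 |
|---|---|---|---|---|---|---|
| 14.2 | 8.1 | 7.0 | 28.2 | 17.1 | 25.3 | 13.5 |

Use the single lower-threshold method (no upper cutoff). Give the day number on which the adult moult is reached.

day 4

Daily DD above 10.9 °C: 3.3, 0.0, 0.0, 17.3, 6.2, 14.4, 2.6.
Cumulative: 3.3, 3.3, 3.3, 20.6, 26.8, 41.2, 43.8.
The total first reaches 15 DD on day 4.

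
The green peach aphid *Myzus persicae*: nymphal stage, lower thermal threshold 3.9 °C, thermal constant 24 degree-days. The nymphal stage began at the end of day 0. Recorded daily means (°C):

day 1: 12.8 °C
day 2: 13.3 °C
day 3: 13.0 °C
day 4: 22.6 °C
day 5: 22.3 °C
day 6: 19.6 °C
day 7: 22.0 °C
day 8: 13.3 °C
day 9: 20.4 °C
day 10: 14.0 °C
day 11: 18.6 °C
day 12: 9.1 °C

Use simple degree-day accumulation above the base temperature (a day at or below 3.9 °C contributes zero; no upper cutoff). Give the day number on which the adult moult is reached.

Daily DD above 3.9 °C: 8.9, 9.4, 9.1, 18.7, 18.4, 15.7, 18.1, 9.4, 16.5, 10.1, 14.7, 5.2.
Cumulative: 8.9, 18.3, 27.4, 46.1, 64.5, 80.2, 98.3, 107.7, 124.2, 134.3, 149.0, 154.2.
The total first reaches 24 DD on day 3.

day 3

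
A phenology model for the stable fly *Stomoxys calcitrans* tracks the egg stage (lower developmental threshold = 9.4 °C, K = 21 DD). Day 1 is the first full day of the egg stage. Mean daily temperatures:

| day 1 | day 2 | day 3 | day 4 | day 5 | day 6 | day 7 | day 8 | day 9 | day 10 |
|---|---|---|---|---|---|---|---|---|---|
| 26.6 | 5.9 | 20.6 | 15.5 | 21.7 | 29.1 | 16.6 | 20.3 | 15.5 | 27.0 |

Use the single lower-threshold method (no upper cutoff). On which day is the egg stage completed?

day 3

Daily DD above 9.4 °C: 17.2, 0.0, 11.2, 6.1, 12.3, 19.7, 7.2, 10.9, 6.1, 17.6.
Cumulative: 17.2, 17.2, 28.4, 34.5, 46.8, 66.5, 73.7, 84.6, 90.7, 108.3.
The total first reaches 21 DD on day 3.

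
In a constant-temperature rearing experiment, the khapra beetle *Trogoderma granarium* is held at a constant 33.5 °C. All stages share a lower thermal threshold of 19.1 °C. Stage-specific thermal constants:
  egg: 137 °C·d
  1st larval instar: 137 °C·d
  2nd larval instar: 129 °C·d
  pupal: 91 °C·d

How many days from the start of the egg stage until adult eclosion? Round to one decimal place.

34.3 days

Daily accumulation at 33.5 °C = 33.5 − 19.1 = 14.4 DD/day.
Total K = 137 + 137 + 129 + 91 = 494 DD.
Total duration = 494 / 14.4 = 34.306 ≈ 34.3 days.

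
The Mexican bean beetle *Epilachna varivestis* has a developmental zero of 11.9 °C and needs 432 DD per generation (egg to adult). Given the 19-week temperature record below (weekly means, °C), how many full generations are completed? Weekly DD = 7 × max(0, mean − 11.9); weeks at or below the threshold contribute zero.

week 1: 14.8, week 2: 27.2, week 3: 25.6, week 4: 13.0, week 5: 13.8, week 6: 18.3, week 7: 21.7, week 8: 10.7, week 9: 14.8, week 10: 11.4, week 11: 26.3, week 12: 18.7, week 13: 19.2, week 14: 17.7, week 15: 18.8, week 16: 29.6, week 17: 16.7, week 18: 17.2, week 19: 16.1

Weekly DD (7 × max(0, T̄ − 11.9)): 20.3, 107.1, 95.9, 7.7, 13.3, 44.8, 68.6, 0.0, 20.3, 0.0, 100.8, 47.6, 51.1, 40.6, 48.3, 123.9, 33.6, 37.1, 29.4.
Season total = 890.4 DD.
Complete generations = ⌊890.4 / 432⌋ = 2.

2 generations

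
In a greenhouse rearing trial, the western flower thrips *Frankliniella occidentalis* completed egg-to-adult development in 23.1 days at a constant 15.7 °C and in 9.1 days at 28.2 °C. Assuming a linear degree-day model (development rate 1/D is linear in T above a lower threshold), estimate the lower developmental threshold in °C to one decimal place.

7.6 °C

Under the model K = D·(T − T_b), so D₁·(T₁ − T_b) = D₂·(T₂ − T_b).
23.1·(15.7 − T_b) = 9.1·(28.2 − T_b)
T_b = (23.1·15.7 − 9.1·28.2) / (23.1 − 9.1) = 106.05 / 14.0 = 7.575 °C ≈ 7.6 °C.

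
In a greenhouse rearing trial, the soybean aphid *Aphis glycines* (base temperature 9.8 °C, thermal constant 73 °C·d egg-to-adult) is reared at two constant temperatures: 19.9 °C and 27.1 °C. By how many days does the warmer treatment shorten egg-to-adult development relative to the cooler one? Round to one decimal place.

3.0 days

At 19.9 °C: 73 / (19.9 − 9.8) = 73 / 10.1 = 7.228 d.
At 27.1 °C: 73 / (27.1 − 9.8) = 73 / 17.3 = 4.220 d.
Difference = |7.228 − 4.220| = 3.008 ≈ 3.0 days.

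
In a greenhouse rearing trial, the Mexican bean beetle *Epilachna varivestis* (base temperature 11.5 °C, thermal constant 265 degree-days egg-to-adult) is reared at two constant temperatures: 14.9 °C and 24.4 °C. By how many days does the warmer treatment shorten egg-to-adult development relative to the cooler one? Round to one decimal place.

At 14.9 °C: 265 / (14.9 − 11.5) = 265 / 3.4 = 77.941 d.
At 24.4 °C: 265 / (24.4 − 11.5) = 265 / 12.9 = 20.543 d.
Difference = |77.941 − 20.543| = 57.399 ≈ 57.4 days.

57.4 days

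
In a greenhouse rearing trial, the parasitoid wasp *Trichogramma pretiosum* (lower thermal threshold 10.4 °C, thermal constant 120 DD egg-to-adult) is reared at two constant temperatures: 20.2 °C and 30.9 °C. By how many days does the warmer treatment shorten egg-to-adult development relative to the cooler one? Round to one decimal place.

6.4 days

At 20.2 °C: 120 / (20.2 − 10.4) = 120 / 9.8 = 12.245 d.
At 30.9 °C: 120 / (30.9 − 10.4) = 120 / 20.5 = 5.854 d.
Difference = |12.245 − 5.854| = 6.391 ≈ 6.4 days.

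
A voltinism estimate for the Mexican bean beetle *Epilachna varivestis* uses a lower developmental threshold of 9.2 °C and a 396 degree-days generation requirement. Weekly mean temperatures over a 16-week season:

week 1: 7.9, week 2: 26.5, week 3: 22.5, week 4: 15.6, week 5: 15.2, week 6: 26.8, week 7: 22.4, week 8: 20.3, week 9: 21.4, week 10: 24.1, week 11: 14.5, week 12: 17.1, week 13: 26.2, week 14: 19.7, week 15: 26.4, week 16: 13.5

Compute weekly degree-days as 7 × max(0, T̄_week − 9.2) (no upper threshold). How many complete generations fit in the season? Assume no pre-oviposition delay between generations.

Weekly DD (7 × max(0, T̄ − 9.2)): 0.0, 121.1, 93.1, 44.8, 42.0, 123.2, 92.4, 77.7, 85.4, 104.3, 37.1, 55.3, 119.0, 73.5, 120.4, 30.1.
Season total = 1219.4 DD.
Complete generations = ⌊1219.4 / 396⌋ = 3.

3 generations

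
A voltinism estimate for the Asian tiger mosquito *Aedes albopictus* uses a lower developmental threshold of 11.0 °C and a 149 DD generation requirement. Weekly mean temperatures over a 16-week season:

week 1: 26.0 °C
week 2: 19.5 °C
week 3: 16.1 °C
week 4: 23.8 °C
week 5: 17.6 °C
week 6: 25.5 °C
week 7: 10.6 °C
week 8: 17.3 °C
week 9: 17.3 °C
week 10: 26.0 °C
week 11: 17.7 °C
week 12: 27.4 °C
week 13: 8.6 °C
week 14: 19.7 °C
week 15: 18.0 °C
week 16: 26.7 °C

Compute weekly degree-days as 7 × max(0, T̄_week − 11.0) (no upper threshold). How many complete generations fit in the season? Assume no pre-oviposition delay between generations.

Weekly DD (7 × max(0, T̄ − 11.0)): 105.0, 59.5, 35.7, 89.6, 46.2, 101.5, 0.0, 44.1, 44.1, 105.0, 46.9, 114.8, 0.0, 60.9, 49.0, 109.9.
Season total = 1012.2 DD.
Complete generations = ⌊1012.2 / 149⌋ = 6.

6 generations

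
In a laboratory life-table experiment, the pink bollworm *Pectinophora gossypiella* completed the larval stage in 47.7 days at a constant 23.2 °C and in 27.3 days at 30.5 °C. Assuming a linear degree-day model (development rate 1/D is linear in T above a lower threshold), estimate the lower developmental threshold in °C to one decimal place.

Under the model K = D·(T − T_b), so D₁·(T₁ − T_b) = D₂·(T₂ − T_b).
47.7·(23.2 − T_b) = 27.3·(30.5 − T_b)
T_b = (47.7·23.2 − 27.3·30.5) / (47.7 − 27.3) = 273.99 / 20.4 = 13.431 °C ≈ 13.4 °C.

13.4 °C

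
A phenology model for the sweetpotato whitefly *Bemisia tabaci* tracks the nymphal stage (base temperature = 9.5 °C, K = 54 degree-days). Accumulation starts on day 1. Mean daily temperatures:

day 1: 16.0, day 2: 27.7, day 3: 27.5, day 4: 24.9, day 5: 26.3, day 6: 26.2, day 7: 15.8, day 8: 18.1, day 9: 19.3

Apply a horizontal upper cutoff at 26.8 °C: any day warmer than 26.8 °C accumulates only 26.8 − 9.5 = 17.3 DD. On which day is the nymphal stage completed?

Daily DD above 9.5 °C (capped at 17.3): 6.5, 17.3, 17.3, 15.4, 16.8, 16.7, 6.3, 8.6, 9.8.
Cumulative: 6.5, 23.8, 41.1, 56.5, 73.3, 90.0, 96.3, 104.9, 114.7.
The total first reaches 54 DD on day 4.

day 4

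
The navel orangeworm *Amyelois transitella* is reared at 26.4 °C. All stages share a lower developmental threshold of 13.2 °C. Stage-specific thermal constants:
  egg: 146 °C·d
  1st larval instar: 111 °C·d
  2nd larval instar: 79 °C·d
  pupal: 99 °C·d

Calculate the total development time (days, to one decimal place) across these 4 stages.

33.0 days

Daily accumulation at 26.4 °C = 26.4 − 13.2 = 13.2 DD/day.
Total K = 146 + 111 + 79 + 99 = 435 DD.
Total duration = 435 / 13.2 = 32.955 ≈ 33.0 days.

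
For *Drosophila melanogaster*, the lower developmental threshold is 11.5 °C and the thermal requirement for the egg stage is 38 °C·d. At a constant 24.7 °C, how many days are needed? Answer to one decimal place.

Daily accumulation = 24.7 − 11.5 = 13.2 DD/day.
Duration = 38 / 13.2 = 2.879 ≈ 2.9 days.

2.9 days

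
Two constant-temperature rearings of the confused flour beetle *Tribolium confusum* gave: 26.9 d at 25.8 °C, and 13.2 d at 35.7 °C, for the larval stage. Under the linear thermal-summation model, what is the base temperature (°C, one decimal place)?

16.3 °C

Equal thermal constants: D₁(T₁ − T_b) = D₂(T₂ − T_b).
26.9·(25.8 − T_b) = 13.2·(35.7 − T_b)
T_b = (26.9·25.8 − 13.2·35.7) / (26.9 − 13.2) = 222.78 / 13.7 = 16.261 °C ≈ 16.3 °C.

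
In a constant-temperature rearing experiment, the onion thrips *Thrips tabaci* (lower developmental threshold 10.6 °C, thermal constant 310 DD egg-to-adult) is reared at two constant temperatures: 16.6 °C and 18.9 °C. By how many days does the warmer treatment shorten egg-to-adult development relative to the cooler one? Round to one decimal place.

At 16.6 °C: 310 / (16.6 − 10.6) = 310 / 6.0 = 51.667 d.
At 18.9 °C: 310 / (18.9 − 10.6) = 310 / 8.3 = 37.349 d.
Difference = |51.667 − 37.349| = 14.317 ≈ 14.3 days.

14.3 days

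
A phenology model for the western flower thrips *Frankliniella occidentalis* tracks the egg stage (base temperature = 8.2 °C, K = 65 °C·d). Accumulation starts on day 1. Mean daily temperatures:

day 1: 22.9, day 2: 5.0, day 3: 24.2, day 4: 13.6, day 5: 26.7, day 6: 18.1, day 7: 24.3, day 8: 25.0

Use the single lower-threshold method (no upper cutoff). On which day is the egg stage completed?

day 7

Daily DD above 8.2 °C: 14.7, 0.0, 16.0, 5.4, 18.5, 9.9, 16.1, 16.8.
Cumulative: 14.7, 14.7, 30.7, 36.1, 54.6, 64.5, 80.6, 97.4.
The total first reaches 65 DD on day 7.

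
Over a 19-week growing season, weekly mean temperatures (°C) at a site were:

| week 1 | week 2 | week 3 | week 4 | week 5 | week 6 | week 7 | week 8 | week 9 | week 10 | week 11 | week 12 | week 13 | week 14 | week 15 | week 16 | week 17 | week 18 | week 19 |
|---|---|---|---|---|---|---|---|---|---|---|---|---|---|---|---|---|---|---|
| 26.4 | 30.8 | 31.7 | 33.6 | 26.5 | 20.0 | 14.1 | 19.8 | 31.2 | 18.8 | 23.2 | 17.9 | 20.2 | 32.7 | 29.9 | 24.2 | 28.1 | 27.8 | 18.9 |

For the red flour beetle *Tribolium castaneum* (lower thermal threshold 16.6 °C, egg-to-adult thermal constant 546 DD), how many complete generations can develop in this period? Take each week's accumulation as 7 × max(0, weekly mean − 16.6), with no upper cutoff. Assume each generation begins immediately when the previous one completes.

2 generations

Weekly DD (7 × max(0, T̄ − 16.6)): 68.6, 99.4, 105.7, 119.0, 69.3, 23.8, 0.0, 22.4, 102.2, 15.4, 46.2, 9.1, 25.2, 112.7, 93.1, 53.2, 80.5, 78.4, 16.1.
Season total = 1140.3 DD.
Complete generations = ⌊1140.3 / 546⌋ = 2.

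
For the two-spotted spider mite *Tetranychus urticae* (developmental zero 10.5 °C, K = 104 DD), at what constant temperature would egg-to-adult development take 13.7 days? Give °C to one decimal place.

Required daily accumulation = 104 / 13.7 = 7.591 DD/day.
T = T_base + 7.591 = 10.5 + 7.591 = 18.091 ≈ 18.1 °C.

18.1 °C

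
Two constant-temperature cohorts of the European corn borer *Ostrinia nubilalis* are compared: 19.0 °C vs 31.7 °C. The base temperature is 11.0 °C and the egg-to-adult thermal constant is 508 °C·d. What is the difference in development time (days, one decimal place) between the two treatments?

At 19.0 °C: 508 / (19.0 − 11.0) = 508 / 8.0 = 63.500 d.
At 31.7 °C: 508 / (31.7 − 11.0) = 508 / 20.7 = 24.541 d.
Difference = |63.500 − 24.541| = 38.959 ≈ 39.0 days.

39.0 days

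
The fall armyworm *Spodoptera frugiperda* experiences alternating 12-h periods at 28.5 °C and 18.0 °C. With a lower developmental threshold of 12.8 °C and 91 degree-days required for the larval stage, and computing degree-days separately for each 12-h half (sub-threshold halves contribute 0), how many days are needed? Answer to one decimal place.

Day half: max(0, 28.5 − 12.8) × 0.5 = 15.7 × 0.5 = 7.85 DD.
Night half: max(0, 18.0 − 12.8) × 0.5 = 5.2 × 0.5 = 2.60 DD.
Per 24 h: 10.45 DD/day.
Duration = 91 / 10.45 = 8.708 ≈ 8.7 days.

8.7 days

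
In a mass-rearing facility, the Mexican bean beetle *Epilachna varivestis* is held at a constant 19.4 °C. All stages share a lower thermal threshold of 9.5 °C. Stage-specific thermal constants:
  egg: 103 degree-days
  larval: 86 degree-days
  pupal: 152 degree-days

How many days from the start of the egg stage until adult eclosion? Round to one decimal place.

34.4 days

Daily accumulation at 19.4 °C = 19.4 − 9.5 = 9.9 DD/day.
Total K = 103 + 86 + 152 = 341 DD.
Total duration = 341 / 9.9 = 34.444 ≈ 34.4 days.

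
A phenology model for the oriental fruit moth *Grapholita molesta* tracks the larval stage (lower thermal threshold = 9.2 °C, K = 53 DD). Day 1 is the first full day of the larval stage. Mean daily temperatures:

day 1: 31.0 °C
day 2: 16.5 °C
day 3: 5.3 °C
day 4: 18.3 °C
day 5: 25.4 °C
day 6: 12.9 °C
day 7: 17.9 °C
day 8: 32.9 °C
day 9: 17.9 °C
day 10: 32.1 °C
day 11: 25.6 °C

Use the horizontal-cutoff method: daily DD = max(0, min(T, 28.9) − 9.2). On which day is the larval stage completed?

Daily DD above 9.2 °C (capped at 19.7): 19.7, 7.3, 0.0, 9.1, 16.2, 3.7, 8.7, 19.7, 8.7, 19.7, 16.4.
Cumulative: 19.7, 27.0, 27.0, 36.1, 52.3, 56.0, 64.7, 84.4, 93.1, 112.8, 129.2.
The total first reaches 53 DD on day 6.

day 6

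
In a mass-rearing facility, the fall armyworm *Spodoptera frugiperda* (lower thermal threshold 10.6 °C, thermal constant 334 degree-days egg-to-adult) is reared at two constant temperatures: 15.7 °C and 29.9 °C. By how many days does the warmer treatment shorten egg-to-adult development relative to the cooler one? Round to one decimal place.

At 15.7 °C: 334 / (15.7 − 10.6) = 334 / 5.1 = 65.490 d.
At 29.9 °C: 334 / (29.9 − 10.6) = 334 / 19.3 = 17.306 d.
Difference = |65.490 − 17.306| = 48.184 ≈ 48.2 days.

48.2 days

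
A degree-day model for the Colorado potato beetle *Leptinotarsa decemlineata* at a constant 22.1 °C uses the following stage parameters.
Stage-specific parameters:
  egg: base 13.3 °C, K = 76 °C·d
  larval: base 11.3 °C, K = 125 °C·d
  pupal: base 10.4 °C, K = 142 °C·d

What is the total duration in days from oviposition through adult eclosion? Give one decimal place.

32.3 days

egg: 76 / (22.1 − 13.3) = 76 / 8.8 = 8.636 d.
larval: 125 / (22.1 − 11.3) = 125 / 10.8 = 11.574 d.
pupal: 142 / (22.1 − 10.4) = 142 / 11.7 = 12.137 d.
Sum = 32.347 ≈ 32.3 days.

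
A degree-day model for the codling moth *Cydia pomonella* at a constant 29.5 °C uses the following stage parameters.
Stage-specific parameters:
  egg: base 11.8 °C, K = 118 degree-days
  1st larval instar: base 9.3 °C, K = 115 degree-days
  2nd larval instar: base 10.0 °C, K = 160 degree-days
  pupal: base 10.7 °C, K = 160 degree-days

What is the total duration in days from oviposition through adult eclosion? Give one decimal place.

29.1 days

egg: 118 / (29.5 − 11.8) = 118 / 17.7 = 6.667 d.
1st larval instar: 115 / (29.5 − 9.3) = 115 / 20.2 = 5.693 d.
2nd larval instar: 160 / (29.5 − 10.0) = 160 / 19.5 = 8.205 d.
pupal: 160 / (29.5 − 10.7) = 160 / 18.8 = 8.511 d.
Sum = 29.076 ≈ 29.1 days.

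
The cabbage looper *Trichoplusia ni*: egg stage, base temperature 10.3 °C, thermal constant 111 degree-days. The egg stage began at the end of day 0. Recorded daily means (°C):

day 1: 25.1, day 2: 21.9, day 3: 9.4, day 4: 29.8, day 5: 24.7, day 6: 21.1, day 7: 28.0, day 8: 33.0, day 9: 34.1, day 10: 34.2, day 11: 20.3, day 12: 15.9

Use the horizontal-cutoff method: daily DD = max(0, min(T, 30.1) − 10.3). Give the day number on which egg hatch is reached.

Daily DD above 10.3 °C (capped at 19.8): 14.8, 11.6, 0.0, 19.5, 14.4, 10.8, 17.7, 19.8, 19.8, 19.8, 10.0, 5.6.
Cumulative: 14.8, 26.4, 26.4, 45.9, 60.3, 71.1, 88.8, 108.6, 128.4, 148.2, 158.2, 163.8.
The total first reaches 111 DD on day 9.

day 9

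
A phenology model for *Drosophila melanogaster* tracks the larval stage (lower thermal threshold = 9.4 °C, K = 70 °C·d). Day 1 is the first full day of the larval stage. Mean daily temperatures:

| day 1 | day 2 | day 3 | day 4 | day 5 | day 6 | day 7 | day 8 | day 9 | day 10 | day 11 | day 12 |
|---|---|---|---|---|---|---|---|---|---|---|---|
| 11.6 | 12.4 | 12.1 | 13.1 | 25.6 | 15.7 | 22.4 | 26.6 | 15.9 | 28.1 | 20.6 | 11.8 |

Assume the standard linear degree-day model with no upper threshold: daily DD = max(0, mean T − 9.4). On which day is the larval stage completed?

Daily DD above 9.4 °C: 2.2, 3.0, 2.7, 3.7, 16.2, 6.3, 13.0, 17.2, 6.5, 18.7, 11.2, 2.4.
Cumulative: 2.2, 5.2, 7.9, 11.6, 27.8, 34.1, 47.1, 64.3, 70.8, 89.5, 100.7, 103.1.
The total first reaches 70 DD on day 9.

day 9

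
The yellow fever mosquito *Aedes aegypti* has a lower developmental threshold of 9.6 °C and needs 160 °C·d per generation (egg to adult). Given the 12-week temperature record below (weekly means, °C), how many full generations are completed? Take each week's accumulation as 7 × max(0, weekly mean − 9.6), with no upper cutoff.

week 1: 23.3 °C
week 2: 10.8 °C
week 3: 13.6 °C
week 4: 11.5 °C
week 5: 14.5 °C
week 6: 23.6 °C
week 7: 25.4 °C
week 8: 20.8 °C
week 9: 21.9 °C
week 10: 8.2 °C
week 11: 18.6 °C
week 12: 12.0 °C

Weekly DD (7 × max(0, T̄ − 9.6)): 95.9, 8.4, 28.0, 13.3, 34.3, 98.0, 110.6, 78.4, 86.1, 0.0, 63.0, 16.8.
Season total = 632.8 DD.
Complete generations = ⌊632.8 / 160⌋ = 3.

3 generations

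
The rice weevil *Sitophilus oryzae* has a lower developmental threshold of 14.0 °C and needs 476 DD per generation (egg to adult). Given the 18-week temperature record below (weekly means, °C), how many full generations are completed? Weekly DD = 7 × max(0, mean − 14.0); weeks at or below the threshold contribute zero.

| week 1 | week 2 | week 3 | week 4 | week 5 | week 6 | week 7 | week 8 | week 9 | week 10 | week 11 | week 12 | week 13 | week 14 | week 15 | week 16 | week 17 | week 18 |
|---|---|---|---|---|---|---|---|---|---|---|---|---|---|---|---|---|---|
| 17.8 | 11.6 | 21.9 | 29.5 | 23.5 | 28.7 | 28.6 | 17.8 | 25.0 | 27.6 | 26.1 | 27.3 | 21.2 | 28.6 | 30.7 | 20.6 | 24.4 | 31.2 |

2 generations

Weekly DD (7 × max(0, T̄ − 14.0)): 26.6, 0.0, 55.3, 108.5, 66.5, 102.9, 102.2, 26.6, 77.0, 95.2, 84.7, 93.1, 50.4, 102.2, 116.9, 46.2, 72.8, 120.4.
Season total = 1347.5 DD.
Complete generations = ⌊1347.5 / 476⌋ = 2.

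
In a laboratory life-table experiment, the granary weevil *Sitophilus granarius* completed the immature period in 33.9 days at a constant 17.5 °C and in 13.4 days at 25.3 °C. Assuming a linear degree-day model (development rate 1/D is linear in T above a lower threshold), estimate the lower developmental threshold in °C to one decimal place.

Linear rate model ⇒ the product D·(T − T_b) is constant across temperatures.
33.9·(17.5 − T_b) = 13.4·(25.3 − T_b)
T_b = (33.9·17.5 − 13.4·25.3) / (33.9 − 13.4) = 254.23 / 20.5 = 12.401 °C ≈ 12.4 °C.

12.4 °C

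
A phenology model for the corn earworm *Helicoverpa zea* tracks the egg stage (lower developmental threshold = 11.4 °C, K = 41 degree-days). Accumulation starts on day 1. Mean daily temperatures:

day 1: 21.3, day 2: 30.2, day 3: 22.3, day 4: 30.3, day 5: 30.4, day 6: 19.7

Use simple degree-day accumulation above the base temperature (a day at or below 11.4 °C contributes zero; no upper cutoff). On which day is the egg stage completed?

day 4

Daily DD above 11.4 °C: 9.9, 18.8, 10.9, 18.9, 19.0, 8.3.
Cumulative: 9.9, 28.7, 39.6, 58.5, 77.5, 85.8.
The total first reaches 41 DD on day 4.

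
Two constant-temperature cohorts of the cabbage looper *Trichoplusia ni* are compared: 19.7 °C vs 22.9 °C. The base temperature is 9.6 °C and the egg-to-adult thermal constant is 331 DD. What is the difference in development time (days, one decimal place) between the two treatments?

7.9 days

At 19.7 °C: 331 / (19.7 − 9.6) = 331 / 10.1 = 32.772 d.
At 22.9 °C: 331 / (22.9 − 9.6) = 331 / 13.3 = 24.887 d.
Difference = |32.772 − 24.887| = 7.885 ≈ 7.9 days.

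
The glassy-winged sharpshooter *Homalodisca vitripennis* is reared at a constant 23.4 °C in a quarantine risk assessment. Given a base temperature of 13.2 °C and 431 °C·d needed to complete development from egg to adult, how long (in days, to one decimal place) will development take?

Daily accumulation = 23.4 − 13.2 = 10.2 DD/day.
Duration = 431 / 10.2 = 42.255 ≈ 42.3 days.

42.3 days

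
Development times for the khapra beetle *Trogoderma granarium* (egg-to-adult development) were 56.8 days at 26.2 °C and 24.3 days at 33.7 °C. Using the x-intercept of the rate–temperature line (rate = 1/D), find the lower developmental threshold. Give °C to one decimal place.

20.6 °C

Under the model K = D·(T − T_b), so D₁·(T₁ − T_b) = D₂·(T₂ − T_b).
56.8·(26.2 − T_b) = 24.3·(33.7 − T_b)
T_b = (56.8·26.2 − 24.3·33.7) / (56.8 − 24.3) = 669.25 / 32.5 = 20.592 °C ≈ 20.6 °C.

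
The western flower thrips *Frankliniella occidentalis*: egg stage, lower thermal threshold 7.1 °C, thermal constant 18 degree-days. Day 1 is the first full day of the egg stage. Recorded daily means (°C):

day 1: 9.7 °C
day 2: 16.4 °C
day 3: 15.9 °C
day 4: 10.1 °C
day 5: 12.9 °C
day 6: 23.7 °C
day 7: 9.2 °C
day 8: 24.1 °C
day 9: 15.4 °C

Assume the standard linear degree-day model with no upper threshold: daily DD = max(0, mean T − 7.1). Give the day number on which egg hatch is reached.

day 3

Daily DD above 7.1 °C: 2.6, 9.3, 8.8, 3.0, 5.8, 16.6, 2.1, 17.0, 8.3.
Cumulative: 2.6, 11.9, 20.7, 23.7, 29.5, 46.1, 48.2, 65.2, 73.5.
The total first reaches 18 DD on day 3.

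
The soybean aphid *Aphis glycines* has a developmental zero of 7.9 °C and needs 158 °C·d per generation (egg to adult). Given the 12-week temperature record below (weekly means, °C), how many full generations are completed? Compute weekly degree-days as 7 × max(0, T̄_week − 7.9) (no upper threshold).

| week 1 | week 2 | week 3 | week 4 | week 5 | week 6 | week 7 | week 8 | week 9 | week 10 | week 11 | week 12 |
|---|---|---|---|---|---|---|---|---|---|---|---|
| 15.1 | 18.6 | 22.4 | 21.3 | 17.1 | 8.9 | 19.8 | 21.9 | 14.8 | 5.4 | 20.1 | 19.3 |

Weekly DD (7 × max(0, T̄ − 7.9)): 50.4, 74.9, 101.5, 93.8, 64.4, 7.0, 83.3, 98.0, 48.3, 0.0, 85.4, 79.8.
Season total = 786.8 DD.
Complete generations = ⌊786.8 / 158⌋ = 4.

4 generations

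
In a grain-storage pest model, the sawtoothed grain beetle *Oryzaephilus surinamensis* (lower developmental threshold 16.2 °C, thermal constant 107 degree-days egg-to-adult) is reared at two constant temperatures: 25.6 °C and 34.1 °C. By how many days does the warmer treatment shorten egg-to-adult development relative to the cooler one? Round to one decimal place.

5.4 days

At 25.6 °C: 107 / (25.6 − 16.2) = 107 / 9.4 = 11.383 d.
At 34.1 °C: 107 / (34.1 − 16.2) = 107 / 17.9 = 5.978 d.
Difference = |11.383 − 5.978| = 5.405 ≈ 5.4 days.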